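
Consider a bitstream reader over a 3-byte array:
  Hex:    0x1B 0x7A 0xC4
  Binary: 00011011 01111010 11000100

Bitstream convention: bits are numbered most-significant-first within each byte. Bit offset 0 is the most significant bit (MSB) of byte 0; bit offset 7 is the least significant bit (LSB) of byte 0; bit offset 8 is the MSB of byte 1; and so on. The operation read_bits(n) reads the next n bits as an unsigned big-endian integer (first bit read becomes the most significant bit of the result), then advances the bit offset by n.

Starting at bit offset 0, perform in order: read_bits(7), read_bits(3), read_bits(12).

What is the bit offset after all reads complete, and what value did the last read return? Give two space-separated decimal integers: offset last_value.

Read 1: bits[0:7] width=7 -> value=13 (bin 0001101); offset now 7 = byte 0 bit 7; 17 bits remain
Read 2: bits[7:10] width=3 -> value=5 (bin 101); offset now 10 = byte 1 bit 2; 14 bits remain
Read 3: bits[10:22] width=12 -> value=3761 (bin 111010110001); offset now 22 = byte 2 bit 6; 2 bits remain

Answer: 22 3761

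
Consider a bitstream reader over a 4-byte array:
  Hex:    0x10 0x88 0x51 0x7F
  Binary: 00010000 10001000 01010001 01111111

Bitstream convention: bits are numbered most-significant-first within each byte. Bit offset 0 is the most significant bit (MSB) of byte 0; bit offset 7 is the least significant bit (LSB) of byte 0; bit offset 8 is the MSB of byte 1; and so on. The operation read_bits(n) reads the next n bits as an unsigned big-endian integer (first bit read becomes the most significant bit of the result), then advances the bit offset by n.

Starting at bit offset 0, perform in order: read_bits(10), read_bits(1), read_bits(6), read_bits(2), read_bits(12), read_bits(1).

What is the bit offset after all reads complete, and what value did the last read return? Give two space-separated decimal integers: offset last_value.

Read 1: bits[0:10] width=10 -> value=66 (bin 0001000010); offset now 10 = byte 1 bit 2; 22 bits remain
Read 2: bits[10:11] width=1 -> value=0 (bin 0); offset now 11 = byte 1 bit 3; 21 bits remain
Read 3: bits[11:17] width=6 -> value=16 (bin 010000); offset now 17 = byte 2 bit 1; 15 bits remain
Read 4: bits[17:19] width=2 -> value=2 (bin 10); offset now 19 = byte 2 bit 3; 13 bits remain
Read 5: bits[19:31] width=12 -> value=2239 (bin 100010111111); offset now 31 = byte 3 bit 7; 1 bits remain
Read 6: bits[31:32] width=1 -> value=1 (bin 1); offset now 32 = byte 4 bit 0; 0 bits remain

Answer: 32 1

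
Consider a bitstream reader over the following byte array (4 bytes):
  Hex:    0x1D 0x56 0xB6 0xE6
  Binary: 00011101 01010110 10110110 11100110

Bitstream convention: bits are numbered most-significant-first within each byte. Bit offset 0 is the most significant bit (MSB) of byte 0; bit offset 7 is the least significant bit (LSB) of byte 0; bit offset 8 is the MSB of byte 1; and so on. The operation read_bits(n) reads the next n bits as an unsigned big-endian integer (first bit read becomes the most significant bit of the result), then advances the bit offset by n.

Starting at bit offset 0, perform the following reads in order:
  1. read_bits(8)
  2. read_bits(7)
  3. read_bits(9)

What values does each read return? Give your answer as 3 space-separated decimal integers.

Read 1: bits[0:8] width=8 -> value=29 (bin 00011101); offset now 8 = byte 1 bit 0; 24 bits remain
Read 2: bits[8:15] width=7 -> value=43 (bin 0101011); offset now 15 = byte 1 bit 7; 17 bits remain
Read 3: bits[15:24] width=9 -> value=182 (bin 010110110); offset now 24 = byte 3 bit 0; 8 bits remain

Answer: 29 43 182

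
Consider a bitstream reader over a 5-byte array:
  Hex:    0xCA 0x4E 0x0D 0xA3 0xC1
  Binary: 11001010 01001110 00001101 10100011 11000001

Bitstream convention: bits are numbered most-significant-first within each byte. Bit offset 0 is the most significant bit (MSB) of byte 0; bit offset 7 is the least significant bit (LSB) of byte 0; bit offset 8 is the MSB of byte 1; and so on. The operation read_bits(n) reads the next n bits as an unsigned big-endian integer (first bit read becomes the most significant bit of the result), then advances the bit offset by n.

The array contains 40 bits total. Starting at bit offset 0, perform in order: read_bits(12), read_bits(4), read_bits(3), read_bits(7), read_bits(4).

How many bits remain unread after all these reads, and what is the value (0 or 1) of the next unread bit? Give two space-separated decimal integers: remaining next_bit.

Answer: 10 1

Derivation:
Read 1: bits[0:12] width=12 -> value=3236 (bin 110010100100); offset now 12 = byte 1 bit 4; 28 bits remain
Read 2: bits[12:16] width=4 -> value=14 (bin 1110); offset now 16 = byte 2 bit 0; 24 bits remain
Read 3: bits[16:19] width=3 -> value=0 (bin 000); offset now 19 = byte 2 bit 3; 21 bits remain
Read 4: bits[19:26] width=7 -> value=54 (bin 0110110); offset now 26 = byte 3 bit 2; 14 bits remain
Read 5: bits[26:30] width=4 -> value=8 (bin 1000); offset now 30 = byte 3 bit 6; 10 bits remain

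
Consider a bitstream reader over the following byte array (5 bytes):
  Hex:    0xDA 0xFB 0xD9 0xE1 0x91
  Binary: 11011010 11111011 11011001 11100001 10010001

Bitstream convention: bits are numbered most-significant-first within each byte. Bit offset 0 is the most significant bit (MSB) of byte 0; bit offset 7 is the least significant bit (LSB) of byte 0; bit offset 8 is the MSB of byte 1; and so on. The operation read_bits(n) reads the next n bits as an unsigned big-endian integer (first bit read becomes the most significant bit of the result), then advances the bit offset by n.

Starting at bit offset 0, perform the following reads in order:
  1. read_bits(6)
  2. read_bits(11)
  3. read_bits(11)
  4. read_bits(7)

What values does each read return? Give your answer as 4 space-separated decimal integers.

Answer: 54 1527 1438 12

Derivation:
Read 1: bits[0:6] width=6 -> value=54 (bin 110110); offset now 6 = byte 0 bit 6; 34 bits remain
Read 2: bits[6:17] width=11 -> value=1527 (bin 10111110111); offset now 17 = byte 2 bit 1; 23 bits remain
Read 3: bits[17:28] width=11 -> value=1438 (bin 10110011110); offset now 28 = byte 3 bit 4; 12 bits remain
Read 4: bits[28:35] width=7 -> value=12 (bin 0001100); offset now 35 = byte 4 bit 3; 5 bits remain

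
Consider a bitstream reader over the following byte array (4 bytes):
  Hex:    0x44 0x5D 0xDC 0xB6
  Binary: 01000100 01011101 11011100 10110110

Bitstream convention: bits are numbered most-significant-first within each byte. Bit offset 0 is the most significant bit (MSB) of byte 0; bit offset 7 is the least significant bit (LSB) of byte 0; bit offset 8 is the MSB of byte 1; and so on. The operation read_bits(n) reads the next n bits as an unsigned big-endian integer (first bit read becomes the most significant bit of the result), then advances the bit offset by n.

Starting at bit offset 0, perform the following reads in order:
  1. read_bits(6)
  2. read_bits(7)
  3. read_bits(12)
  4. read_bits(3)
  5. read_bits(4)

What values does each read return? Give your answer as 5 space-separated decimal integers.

Answer: 17 11 3001 3 6

Derivation:
Read 1: bits[0:6] width=6 -> value=17 (bin 010001); offset now 6 = byte 0 bit 6; 26 bits remain
Read 2: bits[6:13] width=7 -> value=11 (bin 0001011); offset now 13 = byte 1 bit 5; 19 bits remain
Read 3: bits[13:25] width=12 -> value=3001 (bin 101110111001); offset now 25 = byte 3 bit 1; 7 bits remain
Read 4: bits[25:28] width=3 -> value=3 (bin 011); offset now 28 = byte 3 bit 4; 4 bits remain
Read 5: bits[28:32] width=4 -> value=6 (bin 0110); offset now 32 = byte 4 bit 0; 0 bits remain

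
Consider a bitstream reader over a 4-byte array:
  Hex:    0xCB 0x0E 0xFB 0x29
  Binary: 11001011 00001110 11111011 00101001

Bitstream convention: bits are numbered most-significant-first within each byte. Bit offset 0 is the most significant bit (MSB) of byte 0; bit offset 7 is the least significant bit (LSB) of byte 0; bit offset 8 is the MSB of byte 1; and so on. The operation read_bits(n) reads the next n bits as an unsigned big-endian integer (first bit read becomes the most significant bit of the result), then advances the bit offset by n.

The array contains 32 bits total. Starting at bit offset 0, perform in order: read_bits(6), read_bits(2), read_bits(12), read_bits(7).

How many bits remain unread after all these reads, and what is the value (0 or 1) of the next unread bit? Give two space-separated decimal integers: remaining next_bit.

Read 1: bits[0:6] width=6 -> value=50 (bin 110010); offset now 6 = byte 0 bit 6; 26 bits remain
Read 2: bits[6:8] width=2 -> value=3 (bin 11); offset now 8 = byte 1 bit 0; 24 bits remain
Read 3: bits[8:20] width=12 -> value=239 (bin 000011101111); offset now 20 = byte 2 bit 4; 12 bits remain
Read 4: bits[20:27] width=7 -> value=89 (bin 1011001); offset now 27 = byte 3 bit 3; 5 bits remain

Answer: 5 0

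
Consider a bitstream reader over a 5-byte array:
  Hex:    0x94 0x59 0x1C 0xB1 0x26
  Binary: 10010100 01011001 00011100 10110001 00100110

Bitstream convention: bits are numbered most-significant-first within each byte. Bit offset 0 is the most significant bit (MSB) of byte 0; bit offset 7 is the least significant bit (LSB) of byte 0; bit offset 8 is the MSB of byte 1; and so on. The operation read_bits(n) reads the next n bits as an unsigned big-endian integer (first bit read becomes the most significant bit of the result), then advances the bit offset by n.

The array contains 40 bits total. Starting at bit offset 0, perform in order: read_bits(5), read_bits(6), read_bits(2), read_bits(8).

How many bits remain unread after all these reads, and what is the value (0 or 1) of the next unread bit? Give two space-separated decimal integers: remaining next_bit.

Read 1: bits[0:5] width=5 -> value=18 (bin 10010); offset now 5 = byte 0 bit 5; 35 bits remain
Read 2: bits[5:11] width=6 -> value=34 (bin 100010); offset now 11 = byte 1 bit 3; 29 bits remain
Read 3: bits[11:13] width=2 -> value=3 (bin 11); offset now 13 = byte 1 bit 5; 27 bits remain
Read 4: bits[13:21] width=8 -> value=35 (bin 00100011); offset now 21 = byte 2 bit 5; 19 bits remain

Answer: 19 1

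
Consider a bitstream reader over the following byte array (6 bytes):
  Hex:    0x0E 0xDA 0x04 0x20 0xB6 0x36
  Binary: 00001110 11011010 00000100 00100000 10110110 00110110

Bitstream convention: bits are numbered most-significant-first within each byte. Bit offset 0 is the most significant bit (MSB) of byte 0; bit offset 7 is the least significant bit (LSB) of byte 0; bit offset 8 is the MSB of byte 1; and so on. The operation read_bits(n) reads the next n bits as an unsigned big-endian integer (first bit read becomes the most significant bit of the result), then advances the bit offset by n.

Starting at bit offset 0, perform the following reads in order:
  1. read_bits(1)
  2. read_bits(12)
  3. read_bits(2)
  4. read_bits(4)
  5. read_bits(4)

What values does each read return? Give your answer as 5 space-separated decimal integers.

Read 1: bits[0:1] width=1 -> value=0 (bin 0); offset now 1 = byte 0 bit 1; 47 bits remain
Read 2: bits[1:13] width=12 -> value=475 (bin 000111011011); offset now 13 = byte 1 bit 5; 35 bits remain
Read 3: bits[13:15] width=2 -> value=1 (bin 01); offset now 15 = byte 1 bit 7; 33 bits remain
Read 4: bits[15:19] width=4 -> value=0 (bin 0000); offset now 19 = byte 2 bit 3; 29 bits remain
Read 5: bits[19:23] width=4 -> value=2 (bin 0010); offset now 23 = byte 2 bit 7; 25 bits remain

Answer: 0 475 1 0 2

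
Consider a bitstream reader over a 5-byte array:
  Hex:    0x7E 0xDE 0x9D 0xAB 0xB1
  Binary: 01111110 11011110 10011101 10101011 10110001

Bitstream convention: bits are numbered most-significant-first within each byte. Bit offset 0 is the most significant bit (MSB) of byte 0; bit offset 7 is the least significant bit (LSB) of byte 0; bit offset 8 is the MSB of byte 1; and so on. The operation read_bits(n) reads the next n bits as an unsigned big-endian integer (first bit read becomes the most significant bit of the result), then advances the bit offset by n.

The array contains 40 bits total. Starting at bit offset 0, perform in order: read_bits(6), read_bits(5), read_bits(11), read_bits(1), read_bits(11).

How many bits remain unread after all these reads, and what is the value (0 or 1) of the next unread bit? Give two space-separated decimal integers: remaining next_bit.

Answer: 6 1

Derivation:
Read 1: bits[0:6] width=6 -> value=31 (bin 011111); offset now 6 = byte 0 bit 6; 34 bits remain
Read 2: bits[6:11] width=5 -> value=22 (bin 10110); offset now 11 = byte 1 bit 3; 29 bits remain
Read 3: bits[11:22] width=11 -> value=1959 (bin 11110100111); offset now 22 = byte 2 bit 6; 18 bits remain
Read 4: bits[22:23] width=1 -> value=0 (bin 0); offset now 23 = byte 2 bit 7; 17 bits remain
Read 5: bits[23:34] width=11 -> value=1710 (bin 11010101110); offset now 34 = byte 4 bit 2; 6 bits remain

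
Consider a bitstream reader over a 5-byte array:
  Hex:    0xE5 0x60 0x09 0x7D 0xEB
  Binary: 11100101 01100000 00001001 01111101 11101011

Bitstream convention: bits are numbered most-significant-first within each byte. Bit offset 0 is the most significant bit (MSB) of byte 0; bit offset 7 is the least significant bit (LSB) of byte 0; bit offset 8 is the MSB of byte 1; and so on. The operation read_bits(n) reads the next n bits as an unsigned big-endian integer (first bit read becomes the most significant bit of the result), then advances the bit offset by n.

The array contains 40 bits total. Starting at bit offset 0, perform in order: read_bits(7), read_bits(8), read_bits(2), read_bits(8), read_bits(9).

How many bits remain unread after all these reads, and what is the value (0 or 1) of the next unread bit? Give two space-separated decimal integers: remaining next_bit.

Read 1: bits[0:7] width=7 -> value=114 (bin 1110010); offset now 7 = byte 0 bit 7; 33 bits remain
Read 2: bits[7:15] width=8 -> value=176 (bin 10110000); offset now 15 = byte 1 bit 7; 25 bits remain
Read 3: bits[15:17] width=2 -> value=0 (bin 00); offset now 17 = byte 2 bit 1; 23 bits remain
Read 4: bits[17:25] width=8 -> value=18 (bin 00010010); offset now 25 = byte 3 bit 1; 15 bits remain
Read 5: bits[25:34] width=9 -> value=503 (bin 111110111); offset now 34 = byte 4 bit 2; 6 bits remain

Answer: 6 1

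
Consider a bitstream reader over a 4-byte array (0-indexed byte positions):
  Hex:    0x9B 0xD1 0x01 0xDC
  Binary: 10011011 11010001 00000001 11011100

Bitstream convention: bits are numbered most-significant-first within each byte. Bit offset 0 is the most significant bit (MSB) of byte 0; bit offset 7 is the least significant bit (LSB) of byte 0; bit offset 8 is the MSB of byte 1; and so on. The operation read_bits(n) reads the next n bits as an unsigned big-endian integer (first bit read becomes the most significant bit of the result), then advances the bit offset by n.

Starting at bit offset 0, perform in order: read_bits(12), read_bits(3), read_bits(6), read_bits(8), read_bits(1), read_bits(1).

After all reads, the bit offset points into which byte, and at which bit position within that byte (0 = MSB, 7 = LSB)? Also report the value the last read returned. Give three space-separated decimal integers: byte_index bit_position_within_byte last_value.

Read 1: bits[0:12] width=12 -> value=2493 (bin 100110111101); offset now 12 = byte 1 bit 4; 20 bits remain
Read 2: bits[12:15] width=3 -> value=0 (bin 000); offset now 15 = byte 1 bit 7; 17 bits remain
Read 3: bits[15:21] width=6 -> value=32 (bin 100000); offset now 21 = byte 2 bit 5; 11 bits remain
Read 4: bits[21:29] width=8 -> value=59 (bin 00111011); offset now 29 = byte 3 bit 5; 3 bits remain
Read 5: bits[29:30] width=1 -> value=1 (bin 1); offset now 30 = byte 3 bit 6; 2 bits remain
Read 6: bits[30:31] width=1 -> value=0 (bin 0); offset now 31 = byte 3 bit 7; 1 bits remain

Answer: 3 7 0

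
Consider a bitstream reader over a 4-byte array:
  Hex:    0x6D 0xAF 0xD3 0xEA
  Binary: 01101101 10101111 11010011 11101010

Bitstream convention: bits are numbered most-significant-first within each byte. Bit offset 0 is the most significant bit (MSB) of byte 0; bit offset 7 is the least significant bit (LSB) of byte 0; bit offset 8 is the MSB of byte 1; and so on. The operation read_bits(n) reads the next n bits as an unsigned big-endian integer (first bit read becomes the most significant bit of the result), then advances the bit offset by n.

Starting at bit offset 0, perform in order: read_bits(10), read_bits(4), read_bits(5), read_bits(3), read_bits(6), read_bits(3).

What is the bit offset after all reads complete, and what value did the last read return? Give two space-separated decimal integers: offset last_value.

Answer: 31 5

Derivation:
Read 1: bits[0:10] width=10 -> value=438 (bin 0110110110); offset now 10 = byte 1 bit 2; 22 bits remain
Read 2: bits[10:14] width=4 -> value=11 (bin 1011); offset now 14 = byte 1 bit 6; 18 bits remain
Read 3: bits[14:19] width=5 -> value=30 (bin 11110); offset now 19 = byte 2 bit 3; 13 bits remain
Read 4: bits[19:22] width=3 -> value=4 (bin 100); offset now 22 = byte 2 bit 6; 10 bits remain
Read 5: bits[22:28] width=6 -> value=62 (bin 111110); offset now 28 = byte 3 bit 4; 4 bits remain
Read 6: bits[28:31] width=3 -> value=5 (bin 101); offset now 31 = byte 3 bit 7; 1 bits remain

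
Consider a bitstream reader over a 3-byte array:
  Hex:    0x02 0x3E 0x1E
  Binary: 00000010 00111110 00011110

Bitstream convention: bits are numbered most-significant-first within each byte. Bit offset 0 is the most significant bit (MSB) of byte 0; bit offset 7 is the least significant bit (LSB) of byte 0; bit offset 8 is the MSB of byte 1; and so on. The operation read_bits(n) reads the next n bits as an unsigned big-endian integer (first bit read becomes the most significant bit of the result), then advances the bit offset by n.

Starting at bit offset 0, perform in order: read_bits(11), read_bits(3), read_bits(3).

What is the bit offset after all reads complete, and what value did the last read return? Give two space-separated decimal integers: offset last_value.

Answer: 17 4

Derivation:
Read 1: bits[0:11] width=11 -> value=17 (bin 00000010001); offset now 11 = byte 1 bit 3; 13 bits remain
Read 2: bits[11:14] width=3 -> value=7 (bin 111); offset now 14 = byte 1 bit 6; 10 bits remain
Read 3: bits[14:17] width=3 -> value=4 (bin 100); offset now 17 = byte 2 bit 1; 7 bits remain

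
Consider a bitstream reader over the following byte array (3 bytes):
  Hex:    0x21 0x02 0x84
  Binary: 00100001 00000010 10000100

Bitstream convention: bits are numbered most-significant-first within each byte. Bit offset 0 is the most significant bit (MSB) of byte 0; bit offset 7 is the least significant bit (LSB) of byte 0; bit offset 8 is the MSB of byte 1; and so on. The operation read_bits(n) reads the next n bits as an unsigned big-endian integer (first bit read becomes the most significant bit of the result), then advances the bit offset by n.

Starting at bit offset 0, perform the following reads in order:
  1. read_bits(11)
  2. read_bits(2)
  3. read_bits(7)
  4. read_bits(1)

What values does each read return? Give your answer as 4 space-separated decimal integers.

Read 1: bits[0:11] width=11 -> value=264 (bin 00100001000); offset now 11 = byte 1 bit 3; 13 bits remain
Read 2: bits[11:13] width=2 -> value=0 (bin 00); offset now 13 = byte 1 bit 5; 11 bits remain
Read 3: bits[13:20] width=7 -> value=40 (bin 0101000); offset now 20 = byte 2 bit 4; 4 bits remain
Read 4: bits[20:21] width=1 -> value=0 (bin 0); offset now 21 = byte 2 bit 5; 3 bits remain

Answer: 264 0 40 0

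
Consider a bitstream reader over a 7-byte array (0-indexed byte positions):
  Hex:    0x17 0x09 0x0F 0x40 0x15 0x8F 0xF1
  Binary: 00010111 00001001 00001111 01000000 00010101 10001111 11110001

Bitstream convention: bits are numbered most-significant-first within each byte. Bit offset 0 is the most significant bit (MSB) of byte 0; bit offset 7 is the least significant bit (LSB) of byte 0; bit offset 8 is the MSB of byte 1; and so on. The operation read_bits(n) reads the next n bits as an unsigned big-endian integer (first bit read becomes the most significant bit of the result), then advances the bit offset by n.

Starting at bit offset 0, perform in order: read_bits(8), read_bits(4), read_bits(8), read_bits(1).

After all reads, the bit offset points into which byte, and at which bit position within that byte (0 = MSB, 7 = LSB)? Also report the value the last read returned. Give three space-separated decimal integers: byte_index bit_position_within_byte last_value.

Read 1: bits[0:8] width=8 -> value=23 (bin 00010111); offset now 8 = byte 1 bit 0; 48 bits remain
Read 2: bits[8:12] width=4 -> value=0 (bin 0000); offset now 12 = byte 1 bit 4; 44 bits remain
Read 3: bits[12:20] width=8 -> value=144 (bin 10010000); offset now 20 = byte 2 bit 4; 36 bits remain
Read 4: bits[20:21] width=1 -> value=1 (bin 1); offset now 21 = byte 2 bit 5; 35 bits remain

Answer: 2 5 1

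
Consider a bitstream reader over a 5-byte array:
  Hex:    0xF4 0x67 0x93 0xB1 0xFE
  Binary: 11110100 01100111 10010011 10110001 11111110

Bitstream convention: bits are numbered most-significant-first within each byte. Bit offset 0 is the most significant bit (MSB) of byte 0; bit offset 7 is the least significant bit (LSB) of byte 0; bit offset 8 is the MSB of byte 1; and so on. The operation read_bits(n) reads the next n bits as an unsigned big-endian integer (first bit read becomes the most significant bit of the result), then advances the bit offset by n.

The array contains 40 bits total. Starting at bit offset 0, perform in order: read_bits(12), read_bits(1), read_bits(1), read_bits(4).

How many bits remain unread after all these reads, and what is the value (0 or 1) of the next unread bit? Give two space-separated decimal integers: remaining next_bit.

Read 1: bits[0:12] width=12 -> value=3910 (bin 111101000110); offset now 12 = byte 1 bit 4; 28 bits remain
Read 2: bits[12:13] width=1 -> value=0 (bin 0); offset now 13 = byte 1 bit 5; 27 bits remain
Read 3: bits[13:14] width=1 -> value=1 (bin 1); offset now 14 = byte 1 bit 6; 26 bits remain
Read 4: bits[14:18] width=4 -> value=14 (bin 1110); offset now 18 = byte 2 bit 2; 22 bits remain

Answer: 22 0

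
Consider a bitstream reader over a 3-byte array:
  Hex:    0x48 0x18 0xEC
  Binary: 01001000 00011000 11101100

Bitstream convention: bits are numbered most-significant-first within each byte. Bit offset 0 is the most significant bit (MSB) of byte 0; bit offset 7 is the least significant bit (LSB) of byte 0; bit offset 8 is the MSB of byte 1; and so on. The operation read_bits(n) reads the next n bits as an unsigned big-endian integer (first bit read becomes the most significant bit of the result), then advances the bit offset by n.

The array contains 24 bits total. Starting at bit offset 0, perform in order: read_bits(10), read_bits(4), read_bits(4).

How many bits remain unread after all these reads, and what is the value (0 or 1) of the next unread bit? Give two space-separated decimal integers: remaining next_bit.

Answer: 6 1

Derivation:
Read 1: bits[0:10] width=10 -> value=288 (bin 0100100000); offset now 10 = byte 1 bit 2; 14 bits remain
Read 2: bits[10:14] width=4 -> value=6 (bin 0110); offset now 14 = byte 1 bit 6; 10 bits remain
Read 3: bits[14:18] width=4 -> value=3 (bin 0011); offset now 18 = byte 2 bit 2; 6 bits remain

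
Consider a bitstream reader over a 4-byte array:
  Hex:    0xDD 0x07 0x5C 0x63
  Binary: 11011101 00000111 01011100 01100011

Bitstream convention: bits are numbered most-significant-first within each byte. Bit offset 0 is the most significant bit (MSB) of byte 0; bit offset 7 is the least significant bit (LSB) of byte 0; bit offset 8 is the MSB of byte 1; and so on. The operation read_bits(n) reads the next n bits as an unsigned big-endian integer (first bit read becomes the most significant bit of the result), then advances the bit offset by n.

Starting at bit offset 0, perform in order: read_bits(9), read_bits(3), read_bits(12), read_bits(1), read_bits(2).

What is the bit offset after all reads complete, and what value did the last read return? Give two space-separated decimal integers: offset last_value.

Read 1: bits[0:9] width=9 -> value=442 (bin 110111010); offset now 9 = byte 1 bit 1; 23 bits remain
Read 2: bits[9:12] width=3 -> value=0 (bin 000); offset now 12 = byte 1 bit 4; 20 bits remain
Read 3: bits[12:24] width=12 -> value=1884 (bin 011101011100); offset now 24 = byte 3 bit 0; 8 bits remain
Read 4: bits[24:25] width=1 -> value=0 (bin 0); offset now 25 = byte 3 bit 1; 7 bits remain
Read 5: bits[25:27] width=2 -> value=3 (bin 11); offset now 27 = byte 3 bit 3; 5 bits remain

Answer: 27 3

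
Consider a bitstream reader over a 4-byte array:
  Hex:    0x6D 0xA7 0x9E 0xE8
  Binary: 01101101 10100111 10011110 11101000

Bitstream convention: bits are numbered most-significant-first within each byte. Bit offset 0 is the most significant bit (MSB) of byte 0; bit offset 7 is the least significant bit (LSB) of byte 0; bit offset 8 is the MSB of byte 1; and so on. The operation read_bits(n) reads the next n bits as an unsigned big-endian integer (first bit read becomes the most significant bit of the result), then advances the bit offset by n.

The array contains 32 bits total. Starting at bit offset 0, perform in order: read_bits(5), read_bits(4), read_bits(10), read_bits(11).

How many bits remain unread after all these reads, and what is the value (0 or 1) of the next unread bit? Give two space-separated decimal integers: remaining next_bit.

Read 1: bits[0:5] width=5 -> value=13 (bin 01101); offset now 5 = byte 0 bit 5; 27 bits remain
Read 2: bits[5:9] width=4 -> value=11 (bin 1011); offset now 9 = byte 1 bit 1; 23 bits remain
Read 3: bits[9:19] width=10 -> value=316 (bin 0100111100); offset now 19 = byte 2 bit 3; 13 bits remain
Read 4: bits[19:30] width=11 -> value=1978 (bin 11110111010); offset now 30 = byte 3 bit 6; 2 bits remain

Answer: 2 0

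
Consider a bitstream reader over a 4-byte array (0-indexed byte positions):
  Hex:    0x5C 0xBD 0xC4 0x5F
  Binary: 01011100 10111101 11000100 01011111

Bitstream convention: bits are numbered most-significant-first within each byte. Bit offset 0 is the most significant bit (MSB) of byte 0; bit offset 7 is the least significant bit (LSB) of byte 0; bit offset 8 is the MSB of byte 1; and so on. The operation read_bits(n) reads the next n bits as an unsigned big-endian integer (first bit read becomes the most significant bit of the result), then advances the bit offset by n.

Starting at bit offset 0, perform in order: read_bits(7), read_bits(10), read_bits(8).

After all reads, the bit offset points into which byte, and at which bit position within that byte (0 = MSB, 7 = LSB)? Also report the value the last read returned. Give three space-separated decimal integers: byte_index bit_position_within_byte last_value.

Answer: 3 1 136

Derivation:
Read 1: bits[0:7] width=7 -> value=46 (bin 0101110); offset now 7 = byte 0 bit 7; 25 bits remain
Read 2: bits[7:17] width=10 -> value=379 (bin 0101111011); offset now 17 = byte 2 bit 1; 15 bits remain
Read 3: bits[17:25] width=8 -> value=136 (bin 10001000); offset now 25 = byte 3 bit 1; 7 bits remain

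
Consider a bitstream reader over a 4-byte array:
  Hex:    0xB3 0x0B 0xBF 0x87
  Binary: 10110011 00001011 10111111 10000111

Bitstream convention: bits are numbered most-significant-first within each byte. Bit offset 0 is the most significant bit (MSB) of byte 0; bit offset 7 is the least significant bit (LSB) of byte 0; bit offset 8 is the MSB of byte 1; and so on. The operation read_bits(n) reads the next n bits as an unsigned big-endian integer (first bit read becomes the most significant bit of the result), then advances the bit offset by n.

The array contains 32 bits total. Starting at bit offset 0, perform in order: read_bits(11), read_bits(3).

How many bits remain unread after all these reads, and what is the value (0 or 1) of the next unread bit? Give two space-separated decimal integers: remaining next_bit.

Read 1: bits[0:11] width=11 -> value=1432 (bin 10110011000); offset now 11 = byte 1 bit 3; 21 bits remain
Read 2: bits[11:14] width=3 -> value=2 (bin 010); offset now 14 = byte 1 bit 6; 18 bits remain

Answer: 18 1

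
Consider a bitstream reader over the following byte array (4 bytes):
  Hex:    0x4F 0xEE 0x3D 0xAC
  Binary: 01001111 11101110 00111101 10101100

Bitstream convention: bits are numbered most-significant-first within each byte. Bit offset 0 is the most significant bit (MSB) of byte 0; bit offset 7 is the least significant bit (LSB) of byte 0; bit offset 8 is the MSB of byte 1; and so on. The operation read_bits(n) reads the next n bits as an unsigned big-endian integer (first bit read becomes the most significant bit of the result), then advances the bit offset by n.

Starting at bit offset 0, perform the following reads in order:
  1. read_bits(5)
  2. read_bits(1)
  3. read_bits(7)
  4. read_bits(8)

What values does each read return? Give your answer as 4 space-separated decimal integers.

Read 1: bits[0:5] width=5 -> value=9 (bin 01001); offset now 5 = byte 0 bit 5; 27 bits remain
Read 2: bits[5:6] width=1 -> value=1 (bin 1); offset now 6 = byte 0 bit 6; 26 bits remain
Read 3: bits[6:13] width=7 -> value=125 (bin 1111101); offset now 13 = byte 1 bit 5; 19 bits remain
Read 4: bits[13:21] width=8 -> value=199 (bin 11000111); offset now 21 = byte 2 bit 5; 11 bits remain

Answer: 9 1 125 199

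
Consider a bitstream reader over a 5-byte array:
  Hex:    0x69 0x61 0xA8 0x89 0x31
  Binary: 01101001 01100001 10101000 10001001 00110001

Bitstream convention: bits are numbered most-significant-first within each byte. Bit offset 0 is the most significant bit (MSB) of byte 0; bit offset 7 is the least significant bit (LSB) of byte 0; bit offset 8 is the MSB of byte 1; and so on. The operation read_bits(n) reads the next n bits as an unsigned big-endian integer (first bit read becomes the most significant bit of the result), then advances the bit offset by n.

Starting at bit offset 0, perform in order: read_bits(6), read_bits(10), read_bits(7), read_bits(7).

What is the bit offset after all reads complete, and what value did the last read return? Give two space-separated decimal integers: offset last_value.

Read 1: bits[0:6] width=6 -> value=26 (bin 011010); offset now 6 = byte 0 bit 6; 34 bits remain
Read 2: bits[6:16] width=10 -> value=353 (bin 0101100001); offset now 16 = byte 2 bit 0; 24 bits remain
Read 3: bits[16:23] width=7 -> value=84 (bin 1010100); offset now 23 = byte 2 bit 7; 17 bits remain
Read 4: bits[23:30] width=7 -> value=34 (bin 0100010); offset now 30 = byte 3 bit 6; 10 bits remain

Answer: 30 34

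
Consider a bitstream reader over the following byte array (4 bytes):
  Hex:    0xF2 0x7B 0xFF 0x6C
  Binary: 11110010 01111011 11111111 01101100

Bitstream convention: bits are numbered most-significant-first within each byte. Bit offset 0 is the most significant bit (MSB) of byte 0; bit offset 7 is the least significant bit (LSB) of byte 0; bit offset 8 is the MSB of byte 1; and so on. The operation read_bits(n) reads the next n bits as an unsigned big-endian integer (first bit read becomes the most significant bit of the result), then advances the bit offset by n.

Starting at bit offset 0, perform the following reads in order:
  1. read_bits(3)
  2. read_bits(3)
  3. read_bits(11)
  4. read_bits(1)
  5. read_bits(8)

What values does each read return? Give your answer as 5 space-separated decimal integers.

Read 1: bits[0:3] width=3 -> value=7 (bin 111); offset now 3 = byte 0 bit 3; 29 bits remain
Read 2: bits[3:6] width=3 -> value=4 (bin 100); offset now 6 = byte 0 bit 6; 26 bits remain
Read 3: bits[6:17] width=11 -> value=1271 (bin 10011110111); offset now 17 = byte 2 bit 1; 15 bits remain
Read 4: bits[17:18] width=1 -> value=1 (bin 1); offset now 18 = byte 2 bit 2; 14 bits remain
Read 5: bits[18:26] width=8 -> value=253 (bin 11111101); offset now 26 = byte 3 bit 2; 6 bits remain

Answer: 7 4 1271 1 253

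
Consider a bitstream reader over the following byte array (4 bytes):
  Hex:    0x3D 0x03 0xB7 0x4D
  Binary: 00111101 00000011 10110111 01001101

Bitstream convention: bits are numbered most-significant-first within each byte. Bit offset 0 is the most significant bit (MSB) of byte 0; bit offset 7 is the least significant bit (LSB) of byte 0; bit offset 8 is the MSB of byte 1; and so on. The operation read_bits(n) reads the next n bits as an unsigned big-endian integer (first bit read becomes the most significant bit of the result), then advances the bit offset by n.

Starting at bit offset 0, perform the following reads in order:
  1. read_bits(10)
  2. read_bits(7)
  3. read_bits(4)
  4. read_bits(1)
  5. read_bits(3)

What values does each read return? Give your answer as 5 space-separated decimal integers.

Read 1: bits[0:10] width=10 -> value=244 (bin 0011110100); offset now 10 = byte 1 bit 2; 22 bits remain
Read 2: bits[10:17] width=7 -> value=7 (bin 0000111); offset now 17 = byte 2 bit 1; 15 bits remain
Read 3: bits[17:21] width=4 -> value=6 (bin 0110); offset now 21 = byte 2 bit 5; 11 bits remain
Read 4: bits[21:22] width=1 -> value=1 (bin 1); offset now 22 = byte 2 bit 6; 10 bits remain
Read 5: bits[22:25] width=3 -> value=6 (bin 110); offset now 25 = byte 3 bit 1; 7 bits remain

Answer: 244 7 6 1 6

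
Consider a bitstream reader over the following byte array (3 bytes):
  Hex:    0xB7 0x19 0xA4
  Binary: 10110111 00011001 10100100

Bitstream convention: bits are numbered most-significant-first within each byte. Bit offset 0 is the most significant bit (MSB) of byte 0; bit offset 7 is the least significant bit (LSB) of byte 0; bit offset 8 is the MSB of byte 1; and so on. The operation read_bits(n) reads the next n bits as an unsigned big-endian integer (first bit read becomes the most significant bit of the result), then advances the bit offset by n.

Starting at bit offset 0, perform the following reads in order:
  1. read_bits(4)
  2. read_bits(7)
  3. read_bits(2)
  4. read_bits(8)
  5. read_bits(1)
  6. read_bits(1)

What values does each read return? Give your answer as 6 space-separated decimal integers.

Read 1: bits[0:4] width=4 -> value=11 (bin 1011); offset now 4 = byte 0 bit 4; 20 bits remain
Read 2: bits[4:11] width=7 -> value=56 (bin 0111000); offset now 11 = byte 1 bit 3; 13 bits remain
Read 3: bits[11:13] width=2 -> value=3 (bin 11); offset now 13 = byte 1 bit 5; 11 bits remain
Read 4: bits[13:21] width=8 -> value=52 (bin 00110100); offset now 21 = byte 2 bit 5; 3 bits remain
Read 5: bits[21:22] width=1 -> value=1 (bin 1); offset now 22 = byte 2 bit 6; 2 bits remain
Read 6: bits[22:23] width=1 -> value=0 (bin 0); offset now 23 = byte 2 bit 7; 1 bits remain

Answer: 11 56 3 52 1 0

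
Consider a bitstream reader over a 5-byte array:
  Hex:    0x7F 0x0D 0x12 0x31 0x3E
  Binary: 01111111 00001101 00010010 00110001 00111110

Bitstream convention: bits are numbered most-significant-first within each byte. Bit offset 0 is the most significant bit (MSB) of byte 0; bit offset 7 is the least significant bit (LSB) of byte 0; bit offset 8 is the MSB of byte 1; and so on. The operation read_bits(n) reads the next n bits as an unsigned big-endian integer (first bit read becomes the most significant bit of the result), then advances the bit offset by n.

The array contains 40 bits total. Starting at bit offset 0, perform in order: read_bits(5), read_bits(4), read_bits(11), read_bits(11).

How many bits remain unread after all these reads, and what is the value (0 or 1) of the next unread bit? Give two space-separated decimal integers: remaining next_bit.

Answer: 9 1

Derivation:
Read 1: bits[0:5] width=5 -> value=15 (bin 01111); offset now 5 = byte 0 bit 5; 35 bits remain
Read 2: bits[5:9] width=4 -> value=14 (bin 1110); offset now 9 = byte 1 bit 1; 31 bits remain
Read 3: bits[9:20] width=11 -> value=209 (bin 00011010001); offset now 20 = byte 2 bit 4; 20 bits remain
Read 4: bits[20:31] width=11 -> value=280 (bin 00100011000); offset now 31 = byte 3 bit 7; 9 bits remain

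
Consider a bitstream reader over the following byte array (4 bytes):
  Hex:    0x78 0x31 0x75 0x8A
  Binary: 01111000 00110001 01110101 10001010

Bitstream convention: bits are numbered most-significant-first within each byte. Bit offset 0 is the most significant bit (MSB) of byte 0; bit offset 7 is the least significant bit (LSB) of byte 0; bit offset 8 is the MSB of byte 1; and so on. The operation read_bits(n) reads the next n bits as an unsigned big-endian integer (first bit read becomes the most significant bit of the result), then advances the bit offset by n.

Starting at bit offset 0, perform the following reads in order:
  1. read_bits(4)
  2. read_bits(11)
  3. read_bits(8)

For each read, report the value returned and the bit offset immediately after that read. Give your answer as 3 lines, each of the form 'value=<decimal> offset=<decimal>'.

Read 1: bits[0:4] width=4 -> value=7 (bin 0111); offset now 4 = byte 0 bit 4; 28 bits remain
Read 2: bits[4:15] width=11 -> value=1048 (bin 10000011000); offset now 15 = byte 1 bit 7; 17 bits remain
Read 3: bits[15:23] width=8 -> value=186 (bin 10111010); offset now 23 = byte 2 bit 7; 9 bits remain

Answer: value=7 offset=4
value=1048 offset=15
value=186 offset=23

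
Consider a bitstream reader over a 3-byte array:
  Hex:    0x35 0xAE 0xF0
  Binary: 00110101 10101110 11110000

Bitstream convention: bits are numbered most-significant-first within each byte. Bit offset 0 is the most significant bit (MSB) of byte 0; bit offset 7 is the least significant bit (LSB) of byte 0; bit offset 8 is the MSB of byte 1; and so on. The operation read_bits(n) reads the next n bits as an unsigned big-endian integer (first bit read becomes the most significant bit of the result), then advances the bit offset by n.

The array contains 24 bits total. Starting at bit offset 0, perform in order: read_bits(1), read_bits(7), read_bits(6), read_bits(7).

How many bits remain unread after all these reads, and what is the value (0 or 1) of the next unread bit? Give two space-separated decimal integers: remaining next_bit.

Answer: 3 0

Derivation:
Read 1: bits[0:1] width=1 -> value=0 (bin 0); offset now 1 = byte 0 bit 1; 23 bits remain
Read 2: bits[1:8] width=7 -> value=53 (bin 0110101); offset now 8 = byte 1 bit 0; 16 bits remain
Read 3: bits[8:14] width=6 -> value=43 (bin 101011); offset now 14 = byte 1 bit 6; 10 bits remain
Read 4: bits[14:21] width=7 -> value=94 (bin 1011110); offset now 21 = byte 2 bit 5; 3 bits remain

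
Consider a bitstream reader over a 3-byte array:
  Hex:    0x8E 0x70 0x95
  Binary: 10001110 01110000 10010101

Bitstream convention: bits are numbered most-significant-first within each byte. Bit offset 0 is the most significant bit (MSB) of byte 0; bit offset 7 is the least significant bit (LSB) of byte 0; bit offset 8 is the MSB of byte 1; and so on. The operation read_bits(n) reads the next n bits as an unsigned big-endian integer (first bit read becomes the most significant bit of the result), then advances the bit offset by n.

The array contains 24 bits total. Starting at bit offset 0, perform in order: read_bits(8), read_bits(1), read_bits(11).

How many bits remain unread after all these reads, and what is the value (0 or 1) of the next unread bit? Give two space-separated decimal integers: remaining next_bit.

Answer: 4 0

Derivation:
Read 1: bits[0:8] width=8 -> value=142 (bin 10001110); offset now 8 = byte 1 bit 0; 16 bits remain
Read 2: bits[8:9] width=1 -> value=0 (bin 0); offset now 9 = byte 1 bit 1; 15 bits remain
Read 3: bits[9:20] width=11 -> value=1801 (bin 11100001001); offset now 20 = byte 2 bit 4; 4 bits remain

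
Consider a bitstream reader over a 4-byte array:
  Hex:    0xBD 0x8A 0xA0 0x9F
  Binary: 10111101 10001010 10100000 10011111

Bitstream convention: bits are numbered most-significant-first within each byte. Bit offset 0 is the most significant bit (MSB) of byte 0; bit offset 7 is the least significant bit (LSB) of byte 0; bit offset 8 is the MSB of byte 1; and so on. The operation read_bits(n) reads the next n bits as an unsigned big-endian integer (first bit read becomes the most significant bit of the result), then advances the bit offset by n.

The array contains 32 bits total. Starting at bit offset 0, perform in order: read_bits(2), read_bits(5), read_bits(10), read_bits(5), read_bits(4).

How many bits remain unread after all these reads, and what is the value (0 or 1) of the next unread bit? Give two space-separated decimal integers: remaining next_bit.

Answer: 6 0

Derivation:
Read 1: bits[0:2] width=2 -> value=2 (bin 10); offset now 2 = byte 0 bit 2; 30 bits remain
Read 2: bits[2:7] width=5 -> value=30 (bin 11110); offset now 7 = byte 0 bit 7; 25 bits remain
Read 3: bits[7:17] width=10 -> value=789 (bin 1100010101); offset now 17 = byte 2 bit 1; 15 bits remain
Read 4: bits[17:22] width=5 -> value=8 (bin 01000); offset now 22 = byte 2 bit 6; 10 bits remain
Read 5: bits[22:26] width=4 -> value=2 (bin 0010); offset now 26 = byte 3 bit 2; 6 bits remain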